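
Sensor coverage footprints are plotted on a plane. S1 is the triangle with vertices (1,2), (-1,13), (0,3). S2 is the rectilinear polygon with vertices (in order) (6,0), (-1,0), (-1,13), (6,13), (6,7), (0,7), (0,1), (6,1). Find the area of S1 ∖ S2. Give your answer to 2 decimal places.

2.23

|S1| = 4.5, |S1∩S2| = 2.2727.
|S1 ∖ S2| = |S1| − |S1∩S2| = 4.5 − 2.2727 = 2.23.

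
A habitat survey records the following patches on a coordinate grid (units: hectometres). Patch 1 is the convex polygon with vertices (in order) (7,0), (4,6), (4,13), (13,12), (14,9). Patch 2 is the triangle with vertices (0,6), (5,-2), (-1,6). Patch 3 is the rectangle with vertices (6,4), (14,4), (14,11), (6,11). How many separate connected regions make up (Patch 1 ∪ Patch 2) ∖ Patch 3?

(Patch 1 ∪ Patch 2) ∖ Patch 3 splits into 2 disjoint pieces (area 36.8889, area 4).

2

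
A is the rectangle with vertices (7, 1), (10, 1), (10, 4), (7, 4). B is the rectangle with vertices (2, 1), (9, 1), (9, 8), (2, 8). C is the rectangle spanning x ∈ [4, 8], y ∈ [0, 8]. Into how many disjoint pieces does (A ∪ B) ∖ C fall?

2

(A ∪ B) ∖ C splits into 2 disjoint pieces (area 10, area 14).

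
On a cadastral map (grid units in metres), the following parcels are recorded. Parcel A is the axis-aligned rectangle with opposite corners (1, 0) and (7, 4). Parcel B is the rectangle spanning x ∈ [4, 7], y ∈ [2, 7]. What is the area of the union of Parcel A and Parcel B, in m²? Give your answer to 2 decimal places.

By inclusion–exclusion:
Individual areas: |Parcel A| = 24, |Parcel B| = 15.
|Parcel A∩Parcel B|: x∈[4,7], y∈[2,4] → 3·2 = 6.
|Parcel A ∪ Parcel B| = 39 − 6 = 33.00.

33.00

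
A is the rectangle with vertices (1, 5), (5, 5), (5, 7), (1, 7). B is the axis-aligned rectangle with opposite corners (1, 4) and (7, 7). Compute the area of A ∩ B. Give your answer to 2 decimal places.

8.00

|A∩B|: x∈[1,5], y∈[5,7] → 4·2 = 8.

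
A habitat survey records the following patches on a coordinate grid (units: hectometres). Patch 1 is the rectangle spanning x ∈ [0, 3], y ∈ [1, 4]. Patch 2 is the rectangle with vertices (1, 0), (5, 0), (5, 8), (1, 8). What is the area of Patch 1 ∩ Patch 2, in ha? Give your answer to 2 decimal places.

6.00

|Patch 1∩Patch 2|: x∈[1,3], y∈[1,4] → 2·3 = 6.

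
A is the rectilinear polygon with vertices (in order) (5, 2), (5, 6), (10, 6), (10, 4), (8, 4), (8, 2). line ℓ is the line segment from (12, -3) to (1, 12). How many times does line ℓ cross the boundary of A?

The segment meets the boundary at (5.4,6), (8,2.455).

2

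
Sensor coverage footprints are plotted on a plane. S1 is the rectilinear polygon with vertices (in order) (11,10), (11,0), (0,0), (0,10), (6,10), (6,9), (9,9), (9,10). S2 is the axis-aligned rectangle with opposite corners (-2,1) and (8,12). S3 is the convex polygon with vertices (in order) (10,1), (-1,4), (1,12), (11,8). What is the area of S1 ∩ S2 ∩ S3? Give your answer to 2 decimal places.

The intersection is the polygon with vertices (6,10), (6,9), (8,9), (8,1.546), (0,3.727), (0,8), (0.5,10).
By the shoelace formula its area is 56.41.

56.41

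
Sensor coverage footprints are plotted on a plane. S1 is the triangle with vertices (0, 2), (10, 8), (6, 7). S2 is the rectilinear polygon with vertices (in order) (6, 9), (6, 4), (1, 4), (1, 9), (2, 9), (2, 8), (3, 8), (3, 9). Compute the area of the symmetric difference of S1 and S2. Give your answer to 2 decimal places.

|S1| = 7, |S2| = 24, |S1∩S2| = 3.2667.
|S1 △ S2| = |S1| + |S2| − 2·|S1∩S2| = 7 + 24 − 6.5333 = 24.47.

24.47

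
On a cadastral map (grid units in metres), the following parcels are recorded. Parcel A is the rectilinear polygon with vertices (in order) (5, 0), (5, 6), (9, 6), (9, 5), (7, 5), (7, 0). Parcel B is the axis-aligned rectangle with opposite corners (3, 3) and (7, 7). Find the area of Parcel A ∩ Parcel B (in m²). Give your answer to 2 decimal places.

The intersection is the polygon with vertices (5,6), (7,6), (7,5), (7,3), (5,3).
By the shoelace formula its area is 6.00.

6.00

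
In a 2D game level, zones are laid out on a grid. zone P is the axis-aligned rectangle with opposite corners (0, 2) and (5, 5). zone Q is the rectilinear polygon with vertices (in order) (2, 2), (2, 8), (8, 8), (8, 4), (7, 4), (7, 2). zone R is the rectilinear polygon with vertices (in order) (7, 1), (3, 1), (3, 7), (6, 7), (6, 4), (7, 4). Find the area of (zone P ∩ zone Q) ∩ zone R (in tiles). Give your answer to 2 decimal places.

6.00

The region (zone P ∩ zone Q) ∩ zone R is the polygon with vertices (5,2), (3,2), (3,5), (5,5).
By the shoelace formula its area is 6.00.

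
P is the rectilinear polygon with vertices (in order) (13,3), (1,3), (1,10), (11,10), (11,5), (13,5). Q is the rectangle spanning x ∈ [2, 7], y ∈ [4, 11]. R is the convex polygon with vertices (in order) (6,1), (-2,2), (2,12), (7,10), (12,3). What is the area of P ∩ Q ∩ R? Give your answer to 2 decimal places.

30.00

The intersection is the polygon with vertices (7,4), (2,4), (2,10), (7,10).
By the shoelace formula its area is 30.00.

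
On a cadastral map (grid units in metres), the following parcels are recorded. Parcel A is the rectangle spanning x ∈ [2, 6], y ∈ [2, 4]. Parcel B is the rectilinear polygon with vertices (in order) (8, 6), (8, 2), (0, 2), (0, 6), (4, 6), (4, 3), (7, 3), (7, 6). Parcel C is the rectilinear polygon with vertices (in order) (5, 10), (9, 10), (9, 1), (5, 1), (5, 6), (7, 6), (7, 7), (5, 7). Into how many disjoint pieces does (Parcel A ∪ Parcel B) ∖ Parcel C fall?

1

(Parcel A ∪ Parcel B) ∖ Parcel C is a single connected region.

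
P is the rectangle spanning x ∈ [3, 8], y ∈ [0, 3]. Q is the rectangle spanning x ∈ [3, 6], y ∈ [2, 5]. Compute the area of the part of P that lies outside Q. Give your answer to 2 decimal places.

|P∩Q|: x∈[3,6], y∈[2,3] → 3·1 = 3.
|P| = 15.
|P ∖ Q| = |P| − |P∩Q| = 15 − 3 = 12.00.

12.00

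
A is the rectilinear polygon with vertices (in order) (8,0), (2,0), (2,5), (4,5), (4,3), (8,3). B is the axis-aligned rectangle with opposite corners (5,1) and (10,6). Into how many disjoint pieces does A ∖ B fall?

A ∖ B is a single connected region.

1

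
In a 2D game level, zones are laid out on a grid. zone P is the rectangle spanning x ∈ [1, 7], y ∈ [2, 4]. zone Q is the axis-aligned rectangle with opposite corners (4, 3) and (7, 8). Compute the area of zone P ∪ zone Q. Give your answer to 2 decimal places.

24.00

By inclusion–exclusion:
Individual areas: |zone P| = 12, |zone Q| = 15.
|zone P∩zone Q|: x∈[4,7], y∈[3,4] → 3·1 = 3.
|zone P ∪ zone Q| = 27 − 3 = 24.00.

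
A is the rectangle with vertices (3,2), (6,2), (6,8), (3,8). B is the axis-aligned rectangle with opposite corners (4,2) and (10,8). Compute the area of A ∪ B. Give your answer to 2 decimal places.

42.00

By inclusion–exclusion:
Individual areas: |A| = 18, |B| = 36.
|A∩B|: x∈[4,6], y∈[2,8] → 2·6 = 12.
|A ∪ B| = 54 − 12 = 42.00.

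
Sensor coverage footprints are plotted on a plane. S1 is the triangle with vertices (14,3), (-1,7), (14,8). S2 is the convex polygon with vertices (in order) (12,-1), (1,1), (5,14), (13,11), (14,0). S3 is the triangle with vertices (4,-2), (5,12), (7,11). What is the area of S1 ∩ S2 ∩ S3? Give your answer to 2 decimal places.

2.75

The intersection is the polygon with vertices (6.188,7.479), (5.667,5.222), (4.537,5.523), (4.67,7.378).
By the shoelace formula its area is 2.75.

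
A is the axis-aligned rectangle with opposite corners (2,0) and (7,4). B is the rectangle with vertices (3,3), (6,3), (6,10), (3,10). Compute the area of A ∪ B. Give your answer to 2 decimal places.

38.00

By inclusion–exclusion:
Individual areas: |A| = 20, |B| = 21.
|A∩B|: x∈[3,6], y∈[3,4] → 3·1 = 3.
|A ∪ B| = 41 − 3 = 38.00.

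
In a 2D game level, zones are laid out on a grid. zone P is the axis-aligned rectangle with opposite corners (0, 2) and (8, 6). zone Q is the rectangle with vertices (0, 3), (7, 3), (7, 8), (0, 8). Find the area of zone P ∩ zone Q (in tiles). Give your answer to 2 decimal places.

21.00

|zone P∩zone Q|: x∈[0,7], y∈[3,6] → 7·3 = 21.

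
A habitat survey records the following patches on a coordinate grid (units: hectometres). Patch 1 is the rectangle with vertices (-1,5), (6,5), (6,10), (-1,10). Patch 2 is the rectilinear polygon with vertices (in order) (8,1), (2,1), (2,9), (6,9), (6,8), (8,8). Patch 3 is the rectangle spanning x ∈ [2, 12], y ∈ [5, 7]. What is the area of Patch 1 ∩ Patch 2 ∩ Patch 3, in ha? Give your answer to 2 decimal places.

8.00

The intersection is the polygon with vertices (2,5), (2,7), (6,7), (6,5).
By the shoelace formula its area is 8.00.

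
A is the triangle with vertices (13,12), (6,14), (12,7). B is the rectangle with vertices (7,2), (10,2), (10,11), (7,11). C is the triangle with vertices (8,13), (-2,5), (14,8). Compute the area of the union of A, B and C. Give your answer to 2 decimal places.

By inclusion–exclusion:
Individual areas: |A| = 18.5, |B| = 27, |C| = 49.
|A∩B| = 1.1905.
|A∩C| = 8.8767.
|B∩C| = 12.0938.
|A∩B∩C| = 1.1905.
|A ∪ B ∪ C| = 94.5 − 22.1609 + 1.1905 = 73.53.

73.53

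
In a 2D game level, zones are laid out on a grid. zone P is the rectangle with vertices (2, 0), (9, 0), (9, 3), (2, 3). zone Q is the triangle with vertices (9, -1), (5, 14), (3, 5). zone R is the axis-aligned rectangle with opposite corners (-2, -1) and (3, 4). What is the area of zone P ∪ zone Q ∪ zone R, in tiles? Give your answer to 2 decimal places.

70.50

By inclusion–exclusion:
Individual areas: |zone P| = 21, |zone Q| = 33, |zone R| = 25.
|zone P∩zone Q| = 5.5.
|zone P∩zone R|: x∈[2,3], y∈[0,3] → 1·3 = 3.
|zone Q∩zone R| = 0.
|zone P∩zone Q∩zone R| = 0.
|zone P ∪ zone Q ∪ zone R| = 79 − 8.5 + 0 = 70.50.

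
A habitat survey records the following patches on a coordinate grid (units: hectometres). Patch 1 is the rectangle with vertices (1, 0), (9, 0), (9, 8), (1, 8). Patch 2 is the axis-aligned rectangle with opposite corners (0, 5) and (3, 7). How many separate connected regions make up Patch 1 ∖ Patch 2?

Patch 1 ∖ Patch 2 is a single connected region.

1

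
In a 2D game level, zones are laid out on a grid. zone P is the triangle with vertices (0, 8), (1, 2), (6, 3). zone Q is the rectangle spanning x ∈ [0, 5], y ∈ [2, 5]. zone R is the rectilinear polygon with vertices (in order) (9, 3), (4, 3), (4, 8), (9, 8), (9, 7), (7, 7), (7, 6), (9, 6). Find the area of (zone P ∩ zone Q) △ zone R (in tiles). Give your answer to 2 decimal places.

30.83

|zone P ∩ zone Q| = 10.3333.
|(zone P ∩ zone Q) ∩ zone R| = 1.25.
|(zone P ∩ zone Q) △ zone R| = 10.3333 + 23 − 2.5 = 30.83.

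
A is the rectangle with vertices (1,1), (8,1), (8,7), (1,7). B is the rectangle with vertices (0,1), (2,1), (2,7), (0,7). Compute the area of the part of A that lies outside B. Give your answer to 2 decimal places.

|A∩B|: x∈[1,2], y∈[1,7] → 1·6 = 6.
|A| = 42.
|A ∖ B| = |A| − |A∩B| = 42 − 6 = 36.00.

36.00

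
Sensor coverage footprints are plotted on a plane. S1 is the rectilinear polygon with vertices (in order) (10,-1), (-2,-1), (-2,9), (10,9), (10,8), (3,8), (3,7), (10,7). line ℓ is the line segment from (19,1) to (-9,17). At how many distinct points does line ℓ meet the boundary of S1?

4

The segment meets the boundary at (5,9), (6.75,8), (8.5,7), (10,6.143).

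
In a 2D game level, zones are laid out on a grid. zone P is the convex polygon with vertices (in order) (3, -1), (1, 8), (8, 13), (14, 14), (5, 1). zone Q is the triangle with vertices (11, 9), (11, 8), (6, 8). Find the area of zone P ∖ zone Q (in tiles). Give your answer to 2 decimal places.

78.28

|zone P| = 80, |zone P∩zone Q| = 1.717.
|zone P ∖ zone Q| = |zone P| − |zone P∩zone Q| = 80 − 1.717 = 78.28.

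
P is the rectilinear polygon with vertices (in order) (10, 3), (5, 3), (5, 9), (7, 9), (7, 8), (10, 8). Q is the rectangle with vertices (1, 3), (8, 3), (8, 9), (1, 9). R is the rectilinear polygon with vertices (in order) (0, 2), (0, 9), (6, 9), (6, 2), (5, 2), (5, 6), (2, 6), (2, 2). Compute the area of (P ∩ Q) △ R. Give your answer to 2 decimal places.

|P ∩ Q| = 17.
|(P ∩ Q) ∩ R| = 6.
|(P ∩ Q) △ R| = 17 + 30 − 12 = 35.00.

35.00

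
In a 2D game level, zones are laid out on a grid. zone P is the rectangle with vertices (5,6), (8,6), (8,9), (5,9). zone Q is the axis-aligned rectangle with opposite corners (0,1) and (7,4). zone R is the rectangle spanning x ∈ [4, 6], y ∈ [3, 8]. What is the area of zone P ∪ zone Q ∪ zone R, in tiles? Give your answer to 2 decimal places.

36.00

By inclusion–exclusion:
Individual areas: |zone P| = 9, |zone Q| = 21, |zone R| = 10.
|zone P∩zone Q| = 0 (no overlap).
|zone P∩zone R|: x∈[5,6], y∈[6,8] → 1·2 = 2.
|zone Q∩zone R|: x∈[4,6], y∈[3,4] → 2·1 = 2.
|zone P∩zone Q∩zone R| = 0.
|zone P ∪ zone Q ∪ zone R| = 40 − 4 + 0 = 36.00.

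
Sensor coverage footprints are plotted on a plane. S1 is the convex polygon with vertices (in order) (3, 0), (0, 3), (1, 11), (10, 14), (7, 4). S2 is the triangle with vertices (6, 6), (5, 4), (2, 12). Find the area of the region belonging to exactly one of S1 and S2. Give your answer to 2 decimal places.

|S1| = 80, |S2| = 7, |S1∩S2| = 6.9529.
|S1 △ S2| = |S1| + |S2| − 2·|S1∩S2| = 80 + 7 − 13.9057 = 73.09.

73.09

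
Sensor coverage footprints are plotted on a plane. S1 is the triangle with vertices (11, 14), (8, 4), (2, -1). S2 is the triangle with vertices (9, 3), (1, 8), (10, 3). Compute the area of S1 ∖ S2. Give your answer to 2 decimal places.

|S1| = 22.5, |S1∩S2| = 0.879.
|S1 ∖ S2| = |S1| − |S1∩S2| = 22.5 − 0.879 = 21.62.

21.62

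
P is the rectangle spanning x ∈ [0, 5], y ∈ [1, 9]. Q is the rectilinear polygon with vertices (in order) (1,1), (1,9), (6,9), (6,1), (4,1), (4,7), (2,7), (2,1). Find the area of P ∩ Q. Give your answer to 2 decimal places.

20.00

The intersection is the polygon with vertices (5,1), (4,1), (4,7), (2,7), (2,1), (1,1), (1,9), (5,9).
By the shoelace formula its area is 20.00.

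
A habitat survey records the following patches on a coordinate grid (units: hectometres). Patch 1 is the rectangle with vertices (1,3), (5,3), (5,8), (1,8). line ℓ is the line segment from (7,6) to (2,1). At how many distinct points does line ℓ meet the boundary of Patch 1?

The segment meets the boundary at (4,3), (5,4).

2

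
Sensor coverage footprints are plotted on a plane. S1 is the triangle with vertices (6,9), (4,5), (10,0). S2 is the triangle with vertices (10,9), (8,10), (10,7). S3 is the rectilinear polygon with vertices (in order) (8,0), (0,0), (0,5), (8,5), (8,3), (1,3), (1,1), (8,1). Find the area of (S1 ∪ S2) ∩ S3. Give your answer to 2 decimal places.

The region (S1 ∪ S2) ∩ S3 is the polygon with vertices (4,5), (7.778,5), (8,4.5), (8,3), (6.4,3).
By the shoelace formula its area is 5.54.

5.54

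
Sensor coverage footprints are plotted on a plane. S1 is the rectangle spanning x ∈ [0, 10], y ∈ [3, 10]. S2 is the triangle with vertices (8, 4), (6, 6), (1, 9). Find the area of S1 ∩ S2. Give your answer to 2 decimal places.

2.00

The intersection is the polygon with vertices (1,9), (6,6), (8,4).
By the shoelace formula its area is 2.00.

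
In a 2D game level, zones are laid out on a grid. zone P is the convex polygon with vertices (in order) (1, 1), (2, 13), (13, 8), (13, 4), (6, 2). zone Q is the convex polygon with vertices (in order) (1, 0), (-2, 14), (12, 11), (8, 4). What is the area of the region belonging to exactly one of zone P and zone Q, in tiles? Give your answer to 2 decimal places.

|zone P| = 94, |zone Q| = 110, |zone P∩zone Q| = 70.3961.
|zone P △ zone Q| = |zone P| + |zone Q| − 2·|zone P∩zone Q| = 94 + 110 − 140.7922 = 63.21.

63.21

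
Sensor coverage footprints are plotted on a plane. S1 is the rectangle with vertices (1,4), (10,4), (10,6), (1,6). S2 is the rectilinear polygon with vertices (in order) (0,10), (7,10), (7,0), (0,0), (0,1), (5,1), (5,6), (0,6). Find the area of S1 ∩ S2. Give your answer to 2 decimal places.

4.00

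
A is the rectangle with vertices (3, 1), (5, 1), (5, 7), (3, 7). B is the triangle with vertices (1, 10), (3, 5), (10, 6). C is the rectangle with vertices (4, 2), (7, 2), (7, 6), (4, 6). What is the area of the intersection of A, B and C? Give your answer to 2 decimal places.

The intersection is the polygon with vertices (5,5.286), (4,5.143), (4,6), (5,6).
By the shoelace formula its area is 0.79.

0.79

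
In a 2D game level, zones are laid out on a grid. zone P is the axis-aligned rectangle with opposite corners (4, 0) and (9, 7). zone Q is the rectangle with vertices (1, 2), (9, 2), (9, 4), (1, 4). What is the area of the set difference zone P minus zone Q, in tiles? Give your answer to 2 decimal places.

|zone P∩zone Q|: x∈[4,9], y∈[2,4] → 5·2 = 10.
|zone P| = 35.
|zone P ∖ zone Q| = |zone P| − |zone P∩zone Q| = 35 − 10 = 25.00.

25.00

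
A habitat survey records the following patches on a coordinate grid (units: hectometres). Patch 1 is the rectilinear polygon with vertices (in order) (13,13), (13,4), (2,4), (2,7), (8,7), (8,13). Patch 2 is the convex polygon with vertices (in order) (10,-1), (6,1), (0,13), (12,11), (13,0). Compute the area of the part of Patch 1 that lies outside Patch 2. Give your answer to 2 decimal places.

|Patch 1| = 63, |Patch 1∩Patch 2| = 44.3106.
|Patch 1 ∖ Patch 2| = |Patch 1| − |Patch 1∩Patch 2| = 63 − 44.3106 = 18.69.

18.69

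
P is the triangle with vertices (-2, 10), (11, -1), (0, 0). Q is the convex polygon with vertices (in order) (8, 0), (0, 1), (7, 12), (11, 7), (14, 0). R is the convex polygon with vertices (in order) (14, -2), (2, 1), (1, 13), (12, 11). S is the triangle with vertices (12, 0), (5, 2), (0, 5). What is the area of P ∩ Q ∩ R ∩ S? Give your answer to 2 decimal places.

The intersection is the polygon with vertices (2.012,4.162), (7.702,1.791), (8.706,0.941), (5,2), (1.842,3.895).
By the shoelace formula its area is 4.23.

4.23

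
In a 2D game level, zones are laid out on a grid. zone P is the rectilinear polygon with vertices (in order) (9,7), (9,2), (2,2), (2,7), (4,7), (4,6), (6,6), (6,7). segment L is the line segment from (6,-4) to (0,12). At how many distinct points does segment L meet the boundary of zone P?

2

The segment meets the boundary at (2,6.667), (3.75,2).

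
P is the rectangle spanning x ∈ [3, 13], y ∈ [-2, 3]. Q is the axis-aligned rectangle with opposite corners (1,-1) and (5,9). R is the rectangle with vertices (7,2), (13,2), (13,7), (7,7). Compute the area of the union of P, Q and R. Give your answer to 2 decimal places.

By inclusion–exclusion:
Individual areas: |P| = 50, |Q| = 40, |R| = 30.
|P∩Q|: x∈[3,5], y∈[-1,3] → 2·4 = 8.
|P∩R|: x∈[7,13], y∈[2,3] → 6·1 = 6.
|Q∩R| = 0 (no overlap).
|P∩Q∩R| = 0.
|P ∪ Q ∪ R| = 120 − 14 + 0 = 106.00.

106.00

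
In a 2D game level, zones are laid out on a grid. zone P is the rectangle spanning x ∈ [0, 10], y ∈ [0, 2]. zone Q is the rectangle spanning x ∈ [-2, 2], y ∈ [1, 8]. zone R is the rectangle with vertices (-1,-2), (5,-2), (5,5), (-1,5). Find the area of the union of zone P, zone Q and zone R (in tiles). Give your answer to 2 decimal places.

By inclusion–exclusion:
Individual areas: |zone P| = 20, |zone Q| = 28, |zone R| = 42.
|zone P∩zone Q|: x∈[0,2], y∈[1,2] → 2·1 = 2.
|zone P∩zone R|: x∈[0,5], y∈[0,2] → 5·2 = 10.
|zone Q∩zone R|: x∈[-1,2], y∈[1,5] → 3·4 = 12.
|zone P∩zone Q∩zone R| = 2.
|zone P ∪ zone Q ∪ zone R| = 90 − 24 + 2 = 68.00.

68.00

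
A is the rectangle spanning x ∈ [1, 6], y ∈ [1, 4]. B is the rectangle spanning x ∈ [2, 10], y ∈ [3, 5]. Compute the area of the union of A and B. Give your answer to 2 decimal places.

By inclusion–exclusion:
Individual areas: |A| = 15, |B| = 16.
|A∩B|: x∈[2,6], y∈[3,4] → 4·1 = 4.
|A ∪ B| = 31 − 4 = 27.00.

27.00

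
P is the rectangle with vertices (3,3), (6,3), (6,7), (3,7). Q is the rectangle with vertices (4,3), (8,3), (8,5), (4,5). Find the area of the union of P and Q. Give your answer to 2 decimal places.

16.00

By inclusion–exclusion:
Individual areas: |P| = 12, |Q| = 8.
|P∩Q|: x∈[4,6], y∈[3,5] → 2·2 = 4.
|P ∪ Q| = 20 − 4 = 16.00.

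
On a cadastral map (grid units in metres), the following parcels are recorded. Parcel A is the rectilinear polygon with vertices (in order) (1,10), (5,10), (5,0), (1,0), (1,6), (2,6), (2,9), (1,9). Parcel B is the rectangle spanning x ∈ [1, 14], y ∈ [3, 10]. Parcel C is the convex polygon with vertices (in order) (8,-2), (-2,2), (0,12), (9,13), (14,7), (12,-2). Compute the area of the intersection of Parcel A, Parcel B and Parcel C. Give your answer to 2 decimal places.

25.00

The intersection is the polygon with vertices (5,3), (1,3), (1,6), (2,6), (2,9), (1,9), (1,10), (5,10).
By the shoelace formula its area is 25.00.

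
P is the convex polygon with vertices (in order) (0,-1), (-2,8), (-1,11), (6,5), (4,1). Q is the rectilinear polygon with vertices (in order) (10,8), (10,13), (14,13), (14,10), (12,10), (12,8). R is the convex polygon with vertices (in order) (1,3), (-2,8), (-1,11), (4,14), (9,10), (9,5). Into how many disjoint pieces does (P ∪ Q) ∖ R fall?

(P ∪ Q) ∖ R splits into 2 disjoint pieces (area 21.7857, area 16).

2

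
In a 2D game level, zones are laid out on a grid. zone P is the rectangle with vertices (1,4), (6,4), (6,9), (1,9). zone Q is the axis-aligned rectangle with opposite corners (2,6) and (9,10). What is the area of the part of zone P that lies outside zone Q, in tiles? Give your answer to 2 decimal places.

|zone P∩zone Q|: x∈[2,6], y∈[6,9] → 4·3 = 12.
|zone P| = 25.
|zone P ∖ zone Q| = |zone P| − |zone P∩zone Q| = 25 − 12 = 13.00.

13.00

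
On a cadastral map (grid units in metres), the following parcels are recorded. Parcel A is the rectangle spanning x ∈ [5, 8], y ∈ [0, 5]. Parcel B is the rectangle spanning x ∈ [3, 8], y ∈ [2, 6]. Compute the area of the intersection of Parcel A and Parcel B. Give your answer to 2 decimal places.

9.00

|Parcel A∩Parcel B|: x∈[5,8], y∈[2,5] → 3·3 = 9.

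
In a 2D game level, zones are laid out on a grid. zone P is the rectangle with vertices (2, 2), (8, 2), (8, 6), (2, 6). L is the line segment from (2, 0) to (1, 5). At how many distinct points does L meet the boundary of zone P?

The segment lies entirely outside zone P and never meets its boundary.

0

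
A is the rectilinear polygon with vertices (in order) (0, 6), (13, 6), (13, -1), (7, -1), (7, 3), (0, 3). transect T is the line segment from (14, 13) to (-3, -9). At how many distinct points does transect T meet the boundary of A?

The segment meets the boundary at (6.273,3), (8.591,6).

2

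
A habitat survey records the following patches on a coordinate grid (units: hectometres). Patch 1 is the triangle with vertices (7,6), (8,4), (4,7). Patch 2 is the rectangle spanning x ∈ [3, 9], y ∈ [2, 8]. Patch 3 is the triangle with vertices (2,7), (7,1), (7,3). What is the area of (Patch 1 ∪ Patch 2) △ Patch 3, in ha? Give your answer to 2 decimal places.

32.23

|Patch 1 ∪ Patch 2| = 36.
|(Patch 1 ∪ Patch 2) ∩ Patch 3| = 4.3833.
|(Patch 1 ∪ Patch 2) △ Patch 3| = 36 + 5 − 8.7667 = 32.23.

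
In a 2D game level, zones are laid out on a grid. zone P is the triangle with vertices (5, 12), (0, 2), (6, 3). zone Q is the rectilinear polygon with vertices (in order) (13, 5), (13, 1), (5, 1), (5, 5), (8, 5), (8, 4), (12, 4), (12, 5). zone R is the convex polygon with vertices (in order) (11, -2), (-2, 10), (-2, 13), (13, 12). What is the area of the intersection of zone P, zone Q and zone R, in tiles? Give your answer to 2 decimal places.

The intersection is the polygon with vertices (5.647,2.941), (5,3.538), (5,5), (5.778,5), (6,3).
By the shoelace formula its area is 1.63.

1.63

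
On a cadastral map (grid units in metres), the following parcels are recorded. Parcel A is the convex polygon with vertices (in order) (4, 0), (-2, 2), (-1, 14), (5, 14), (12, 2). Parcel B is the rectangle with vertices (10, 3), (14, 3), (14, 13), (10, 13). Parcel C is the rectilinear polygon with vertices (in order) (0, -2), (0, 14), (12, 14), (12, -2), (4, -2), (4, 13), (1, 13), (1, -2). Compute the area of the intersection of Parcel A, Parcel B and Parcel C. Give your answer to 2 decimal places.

The intersection is the polygon with vertices (10,3), (10,5.429), (11.417,3).
By the shoelace formula its area is 1.72.

1.72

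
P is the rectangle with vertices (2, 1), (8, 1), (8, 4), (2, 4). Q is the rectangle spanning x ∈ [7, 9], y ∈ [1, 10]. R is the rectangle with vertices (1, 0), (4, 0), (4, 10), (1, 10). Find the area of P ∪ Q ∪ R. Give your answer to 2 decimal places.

By inclusion–exclusion:
Individual areas: |P| = 18, |Q| = 18, |R| = 30.
|P∩Q|: x∈[7,8], y∈[1,4] → 1·3 = 3.
|P∩R|: x∈[2,4], y∈[1,4] → 2·3 = 6.
|Q∩R| = 0 (no overlap).
|P∩Q∩R| = 0.
|P ∪ Q ∪ R| = 66 − 9 + 0 = 57.00.

57.00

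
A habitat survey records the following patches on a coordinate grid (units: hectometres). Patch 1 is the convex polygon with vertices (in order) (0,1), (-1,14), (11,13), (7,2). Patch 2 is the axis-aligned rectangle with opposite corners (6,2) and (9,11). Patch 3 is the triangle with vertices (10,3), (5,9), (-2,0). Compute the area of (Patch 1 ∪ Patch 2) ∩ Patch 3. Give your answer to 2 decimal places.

The region (Patch 1 ∪ Patch 2) ∩ Patch 3 is the polygon with vertices (9,2.75), (4.667,1.667), (0,1), (-0.11,2.43), (5,9), (9,4.2).
By the shoelace formula its area is 39.62.

39.62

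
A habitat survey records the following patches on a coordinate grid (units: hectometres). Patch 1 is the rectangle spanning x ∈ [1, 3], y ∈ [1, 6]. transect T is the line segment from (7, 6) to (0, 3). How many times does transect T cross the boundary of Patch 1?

The segment meets the boundary at (1,3.429), (3,4.286).

2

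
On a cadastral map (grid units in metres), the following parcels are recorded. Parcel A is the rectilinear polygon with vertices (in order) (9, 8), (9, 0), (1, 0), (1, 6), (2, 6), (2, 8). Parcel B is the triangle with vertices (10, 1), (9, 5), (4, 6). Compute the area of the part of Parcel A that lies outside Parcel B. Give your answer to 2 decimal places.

54.08

|Parcel A| = 62, |Parcel A∩Parcel B| = 7.9167.
|Parcel A ∖ Parcel B| = |Parcel A| − |Parcel A∩Parcel B| = 62 − 7.9167 = 54.08.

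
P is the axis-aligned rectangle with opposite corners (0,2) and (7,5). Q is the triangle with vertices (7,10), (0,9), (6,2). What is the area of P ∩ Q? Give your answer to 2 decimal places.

4.42

The intersection is the polygon with vertices (6.375,5), (6,2), (3.429,5).
By the shoelace formula its area is 4.42.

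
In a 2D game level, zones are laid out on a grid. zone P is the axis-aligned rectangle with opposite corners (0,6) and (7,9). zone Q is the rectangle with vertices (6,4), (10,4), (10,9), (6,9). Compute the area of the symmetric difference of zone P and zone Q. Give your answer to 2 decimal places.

35.00

|zone P∩zone Q|: x∈[6,7], y∈[6,9] → 1·3 = 3.
|zone P △ zone Q| = |zone P| + |zone Q| − 2·|zone P∩zone Q| = 21 + 20 − 6 = 35.00.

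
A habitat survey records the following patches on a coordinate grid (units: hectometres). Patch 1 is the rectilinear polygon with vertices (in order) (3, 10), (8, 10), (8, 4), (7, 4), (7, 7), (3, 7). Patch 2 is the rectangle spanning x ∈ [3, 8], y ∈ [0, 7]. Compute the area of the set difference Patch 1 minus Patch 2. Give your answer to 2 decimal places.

15.00

|Patch 1| = 18, |Patch 1∩Patch 2| = 3.
|Patch 1 ∖ Patch 2| = |Patch 1| − |Patch 1∩Patch 2| = 18 − 3 = 15.00.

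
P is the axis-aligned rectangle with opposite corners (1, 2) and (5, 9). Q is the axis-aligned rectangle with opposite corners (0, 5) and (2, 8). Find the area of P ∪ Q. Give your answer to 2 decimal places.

31.00

By inclusion–exclusion:
Individual areas: |P| = 28, |Q| = 6.
|P∩Q|: x∈[1,2], y∈[5,8] → 1·3 = 3.
|P ∪ Q| = 34 − 3 = 31.00.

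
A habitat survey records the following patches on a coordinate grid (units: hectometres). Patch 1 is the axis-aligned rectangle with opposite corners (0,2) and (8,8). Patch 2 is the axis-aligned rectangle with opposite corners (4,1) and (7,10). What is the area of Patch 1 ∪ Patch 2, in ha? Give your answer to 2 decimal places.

By inclusion–exclusion:
Individual areas: |Patch 1| = 48, |Patch 2| = 27.
|Patch 1∩Patch 2|: x∈[4,7], y∈[2,8] → 3·6 = 18.
|Patch 1 ∪ Patch 2| = 75 − 18 = 57.00.

57.00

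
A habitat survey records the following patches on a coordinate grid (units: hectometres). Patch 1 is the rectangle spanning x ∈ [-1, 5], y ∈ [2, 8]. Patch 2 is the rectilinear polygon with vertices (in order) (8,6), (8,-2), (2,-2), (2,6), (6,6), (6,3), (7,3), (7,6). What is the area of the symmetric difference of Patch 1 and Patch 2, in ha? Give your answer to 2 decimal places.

|Patch 1| = 36, |Patch 2| = 45, |Patch 1∩Patch 2| = 12.
|Patch 1 △ Patch 2| = |Patch 1| + |Patch 2| − 2·|Patch 1∩Patch 2| = 36 + 45 − 24 = 57.00.

57.00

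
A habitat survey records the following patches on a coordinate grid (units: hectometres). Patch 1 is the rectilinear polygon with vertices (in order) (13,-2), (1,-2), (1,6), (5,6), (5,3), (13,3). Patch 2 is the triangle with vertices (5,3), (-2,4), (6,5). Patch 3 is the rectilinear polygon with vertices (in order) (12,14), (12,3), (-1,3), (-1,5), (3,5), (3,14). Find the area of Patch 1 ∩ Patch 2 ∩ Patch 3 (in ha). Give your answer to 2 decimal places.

The intersection is the polygon with vertices (5,4.875), (5,3), (1,3.571), (1,4.375).
By the shoelace formula its area is 5.36.

5.36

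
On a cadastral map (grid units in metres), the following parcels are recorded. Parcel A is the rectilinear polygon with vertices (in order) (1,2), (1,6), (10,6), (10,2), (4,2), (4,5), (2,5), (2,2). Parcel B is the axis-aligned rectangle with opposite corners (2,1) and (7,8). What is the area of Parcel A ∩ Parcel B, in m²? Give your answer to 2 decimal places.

14.00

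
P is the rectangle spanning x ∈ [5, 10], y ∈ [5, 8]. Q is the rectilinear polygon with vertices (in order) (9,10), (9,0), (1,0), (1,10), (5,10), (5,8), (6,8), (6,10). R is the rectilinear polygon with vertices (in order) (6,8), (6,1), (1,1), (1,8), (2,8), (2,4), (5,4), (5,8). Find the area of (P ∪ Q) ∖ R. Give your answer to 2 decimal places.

58.00

|P ∪ Q| = 81.
|(P ∪ Q) ∩ R| = 23.
|(P ∪ Q) ∖ R| = 81 − 23 = 58.00.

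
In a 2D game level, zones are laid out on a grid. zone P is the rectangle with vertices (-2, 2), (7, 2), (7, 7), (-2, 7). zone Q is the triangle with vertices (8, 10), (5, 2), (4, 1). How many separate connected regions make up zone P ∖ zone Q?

2

zone P ∖ zone Q splits into 2 disjoint pieces (area 5.3125, area 37.7778).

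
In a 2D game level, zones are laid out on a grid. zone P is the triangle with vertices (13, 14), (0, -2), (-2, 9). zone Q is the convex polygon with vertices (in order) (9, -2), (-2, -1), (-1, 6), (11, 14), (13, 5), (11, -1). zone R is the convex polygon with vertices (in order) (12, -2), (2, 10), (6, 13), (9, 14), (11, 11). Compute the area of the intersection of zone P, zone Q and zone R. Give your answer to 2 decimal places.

The intersection is the polygon with vertices (9,12.667), (9.727,12.909), (10.803,11.296), (5.924,5.291), (3.071,8.714).
By the shoelace formula its area is 25.26.

25.26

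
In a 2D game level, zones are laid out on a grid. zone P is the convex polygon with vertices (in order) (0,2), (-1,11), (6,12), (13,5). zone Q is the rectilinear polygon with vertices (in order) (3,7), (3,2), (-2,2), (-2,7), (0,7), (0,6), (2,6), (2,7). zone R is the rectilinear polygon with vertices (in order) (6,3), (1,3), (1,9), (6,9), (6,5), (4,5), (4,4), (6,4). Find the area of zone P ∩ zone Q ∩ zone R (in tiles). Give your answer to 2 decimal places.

7.00

The intersection is the polygon with vertices (2,6), (2,7), (3,7), (3,3), (1,3), (1,6).
By the shoelace formula its area is 7.00.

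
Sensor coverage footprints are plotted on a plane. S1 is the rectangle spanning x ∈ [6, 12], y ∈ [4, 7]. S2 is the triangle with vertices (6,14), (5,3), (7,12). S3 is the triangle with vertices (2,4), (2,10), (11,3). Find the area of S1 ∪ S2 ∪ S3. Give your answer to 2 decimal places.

By inclusion–exclusion:
Individual areas: |S1| = 18, |S2| = 6.5, |S3| = 27.
|S1∩S2| = 0.
|S1∩S3| = 5.3651.
|S2∩S3| = 1.1104.
|S1∩S2∩S3| = 0.
|S1 ∪ S2 ∪ S3| = 51.5 − 6.4755 + 0 = 45.02.

45.02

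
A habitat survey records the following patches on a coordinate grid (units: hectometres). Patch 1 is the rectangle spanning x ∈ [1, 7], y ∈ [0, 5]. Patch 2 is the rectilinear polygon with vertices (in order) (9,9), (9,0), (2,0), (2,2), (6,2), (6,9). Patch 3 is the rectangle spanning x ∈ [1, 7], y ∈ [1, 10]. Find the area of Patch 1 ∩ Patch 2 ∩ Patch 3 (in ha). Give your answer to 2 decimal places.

8.00

The intersection is the polygon with vertices (7,1), (2,1), (2,2), (6,2), (6,5), (7,5).
By the shoelace formula its area is 8.00.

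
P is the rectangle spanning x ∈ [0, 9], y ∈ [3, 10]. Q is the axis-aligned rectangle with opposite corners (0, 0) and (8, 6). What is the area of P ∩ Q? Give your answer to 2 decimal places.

|P∩Q|: x∈[0,8], y∈[3,6] → 8·3 = 24.

24.00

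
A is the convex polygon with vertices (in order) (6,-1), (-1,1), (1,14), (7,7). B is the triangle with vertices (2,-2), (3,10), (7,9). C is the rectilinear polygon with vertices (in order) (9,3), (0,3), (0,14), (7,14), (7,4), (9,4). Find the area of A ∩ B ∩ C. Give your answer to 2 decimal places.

The intersection is the polygon with vertices (3,10), (4.818,9.546), (6.406,7.693), (4.273,3), (2.417,3).
By the shoelace formula its area is 18.27.

18.27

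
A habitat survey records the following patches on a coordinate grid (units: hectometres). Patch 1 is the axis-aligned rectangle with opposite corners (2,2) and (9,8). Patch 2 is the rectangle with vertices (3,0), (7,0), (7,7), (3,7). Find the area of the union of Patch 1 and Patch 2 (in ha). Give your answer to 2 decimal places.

50.00

By inclusion–exclusion:
Individual areas: |Patch 1| = 42, |Patch 2| = 28.
|Patch 1∩Patch 2|: x∈[3,7], y∈[2,7] → 4·5 = 20.
|Patch 1 ∪ Patch 2| = 70 − 20 = 50.00.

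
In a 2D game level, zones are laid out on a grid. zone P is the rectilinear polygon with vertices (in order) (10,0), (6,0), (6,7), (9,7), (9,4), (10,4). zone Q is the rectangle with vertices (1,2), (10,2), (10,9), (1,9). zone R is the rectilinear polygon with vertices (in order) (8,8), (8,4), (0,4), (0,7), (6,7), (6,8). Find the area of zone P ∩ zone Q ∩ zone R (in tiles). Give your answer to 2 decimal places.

6.00

The intersection is the polygon with vertices (8,7), (8,4), (6,4), (6,7).
By the shoelace formula its area is 6.00.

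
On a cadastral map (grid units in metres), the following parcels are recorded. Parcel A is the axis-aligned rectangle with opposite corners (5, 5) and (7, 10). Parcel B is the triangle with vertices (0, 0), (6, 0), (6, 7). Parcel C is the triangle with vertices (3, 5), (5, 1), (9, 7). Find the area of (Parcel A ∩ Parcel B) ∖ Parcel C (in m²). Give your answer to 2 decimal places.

0.58

|Parcel A ∩ Parcel B| = 1.4167.
|(Parcel A ∩ Parcel B) ∩ Parcel C| = 0.8333.
|(Parcel A ∩ Parcel B) ∖ Parcel C| = 1.4167 − 0.8333 = 0.58.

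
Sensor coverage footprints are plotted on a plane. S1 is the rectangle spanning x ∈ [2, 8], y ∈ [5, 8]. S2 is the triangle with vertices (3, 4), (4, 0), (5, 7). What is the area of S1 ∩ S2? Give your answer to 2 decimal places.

1.05

The intersection is the polygon with vertices (3.667,5), (5,7), (4.714,5).
By the shoelace formula its area is 1.05.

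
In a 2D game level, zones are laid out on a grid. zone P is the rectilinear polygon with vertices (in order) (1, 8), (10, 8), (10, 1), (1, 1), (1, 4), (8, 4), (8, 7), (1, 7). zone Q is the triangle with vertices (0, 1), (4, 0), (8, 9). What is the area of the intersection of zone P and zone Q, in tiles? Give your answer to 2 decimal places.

11.17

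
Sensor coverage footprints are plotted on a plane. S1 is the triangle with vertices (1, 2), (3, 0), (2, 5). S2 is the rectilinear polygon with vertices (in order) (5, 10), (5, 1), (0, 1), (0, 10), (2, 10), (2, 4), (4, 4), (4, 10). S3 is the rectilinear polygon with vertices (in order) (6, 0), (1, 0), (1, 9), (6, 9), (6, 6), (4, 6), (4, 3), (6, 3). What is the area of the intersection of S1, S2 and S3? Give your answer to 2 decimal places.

The intersection is the polygon with vertices (2,5), (2,4), (2.2,4), (2.8,1), (2,1), (1,2).
By the shoelace formula its area is 3.50.

3.50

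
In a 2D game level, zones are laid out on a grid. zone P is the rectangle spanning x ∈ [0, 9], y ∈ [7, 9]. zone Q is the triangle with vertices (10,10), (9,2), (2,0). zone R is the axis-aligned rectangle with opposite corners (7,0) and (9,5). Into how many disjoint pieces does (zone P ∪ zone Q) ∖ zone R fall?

(zone P ∪ zone Q) ∖ zone R is a single connected region.

1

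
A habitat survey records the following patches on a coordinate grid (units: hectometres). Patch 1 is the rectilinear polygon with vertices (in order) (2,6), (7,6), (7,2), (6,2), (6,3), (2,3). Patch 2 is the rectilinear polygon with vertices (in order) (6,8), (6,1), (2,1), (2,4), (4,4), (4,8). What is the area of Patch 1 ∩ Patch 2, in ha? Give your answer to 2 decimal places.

8.00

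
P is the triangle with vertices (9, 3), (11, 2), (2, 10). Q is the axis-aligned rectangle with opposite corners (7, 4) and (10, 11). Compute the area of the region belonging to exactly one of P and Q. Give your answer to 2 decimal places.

|P| = 3.5, |Q| = 21, |P∩Q| = 0.8611.
|P △ Q| = |P| + |Q| − 2·|P∩Q| = 3.5 + 21 − 1.7222 = 22.78.

22.78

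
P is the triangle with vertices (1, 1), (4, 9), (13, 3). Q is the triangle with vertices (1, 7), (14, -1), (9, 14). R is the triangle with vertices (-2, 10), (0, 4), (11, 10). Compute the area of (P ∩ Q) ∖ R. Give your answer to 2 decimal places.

|P ∩ Q| = 27.4116.
|(P ∩ Q) ∩ R| = 5.0746.
|(P ∩ Q) ∖ R| = 27.4116 − 5.0746 = 22.34.

22.34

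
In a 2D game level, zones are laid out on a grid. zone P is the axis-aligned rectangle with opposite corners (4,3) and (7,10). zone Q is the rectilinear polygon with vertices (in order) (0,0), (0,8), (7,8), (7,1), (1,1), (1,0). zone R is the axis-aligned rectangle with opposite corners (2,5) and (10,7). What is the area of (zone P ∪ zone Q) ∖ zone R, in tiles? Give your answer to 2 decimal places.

46.00

|zone P ∪ zone Q| = 56.
|(zone P ∪ zone Q) ∩ zone R| = 10.
|(zone P ∪ zone Q) ∖ zone R| = 56 − 10 = 46.00.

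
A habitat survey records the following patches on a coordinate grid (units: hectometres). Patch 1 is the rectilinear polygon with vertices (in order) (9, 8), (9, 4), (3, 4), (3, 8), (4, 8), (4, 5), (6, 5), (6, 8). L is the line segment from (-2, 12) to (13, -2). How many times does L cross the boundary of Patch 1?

4

The segment meets the boundary at (5.5,5), (4,6.4), (6.571,4), (3,7.333).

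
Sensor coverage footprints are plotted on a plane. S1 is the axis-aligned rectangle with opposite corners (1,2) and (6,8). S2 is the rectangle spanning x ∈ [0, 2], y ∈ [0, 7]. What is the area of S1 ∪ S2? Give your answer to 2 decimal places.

By inclusion–exclusion:
Individual areas: |S1| = 30, |S2| = 14.
|S1∩S2|: x∈[1,2], y∈[2,7] → 1·5 = 5.
|S1 ∪ S2| = 44 − 5 = 39.00.

39.00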